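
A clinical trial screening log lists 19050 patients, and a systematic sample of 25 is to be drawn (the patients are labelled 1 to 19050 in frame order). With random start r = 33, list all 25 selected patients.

33, 795, 1557, 2319, 3081, 3843, 4605, 5367, 6129, 6891, 7653, 8415, 9177, 9939, 10701, 11463, 12225, 12987, 13749, 14511, 15273, 16035, 16797, 17559, 18321

k = N/n = 19050/25 = 762
patient 1: 33
patient 2: 33 + 762 = 795
patient 3: 795 + 762 = 1557
patient 4: 1557 + 762 = 2319
patient 5: 2319 + 762 = 3081
patient 6: 3081 + 762 = 3843
patient 7: 3843 + 762 = 4605
patient 8: 4605 + 762 = 5367
patient 9: 5367 + 762 = 6129
patient 10: 6129 + 762 = 6891
patient 11: 6891 + 762 = 7653
patient 12: 7653 + 762 = 8415
patient 13: 8415 + 762 = 9177
patient 14: 9177 + 762 = 9939
patient 15: 9939 + 762 = 10701
patient 16: 10701 + 762 = 11463
patient 17: 11463 + 762 = 12225
patient 18: 12225 + 762 = 12987
patient 19: 12987 + 762 = 13749
patient 20: 13749 + 762 = 14511
patient 21: 14511 + 762 = 15273
patient 22: 15273 + 762 = 16035
patient 23: 16035 + 762 = 16797
patient 24: 16797 + 762 = 17559
patient 25: 17559 + 762 = 18321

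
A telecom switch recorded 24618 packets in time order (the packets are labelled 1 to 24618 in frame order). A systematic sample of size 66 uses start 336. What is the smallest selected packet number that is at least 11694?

k = 24618/66 = 373
Steps past start: ⌈(11694 − 336)/373⌉ = ⌈11358/373⌉ = 31
Selected packet: 336 + 31×373 = 11899

11899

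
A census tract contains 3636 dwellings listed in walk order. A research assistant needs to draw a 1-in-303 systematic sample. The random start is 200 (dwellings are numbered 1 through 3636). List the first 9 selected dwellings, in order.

200, 503, 806, 1109, 1412, 1715, 2018, 2321, 2624

dwelling 1: 200
dwelling 2: 200 + 303 = 503
dwelling 3: 503 + 303 = 806
dwelling 4: 806 + 303 = 1109
dwelling 5: 1109 + 303 = 1412
dwelling 6: 1412 + 303 = 1715
dwelling 7: 1715 + 303 = 2018
dwelling 8: 2018 + 303 = 2321
dwelling 9: 2321 + 303 = 2624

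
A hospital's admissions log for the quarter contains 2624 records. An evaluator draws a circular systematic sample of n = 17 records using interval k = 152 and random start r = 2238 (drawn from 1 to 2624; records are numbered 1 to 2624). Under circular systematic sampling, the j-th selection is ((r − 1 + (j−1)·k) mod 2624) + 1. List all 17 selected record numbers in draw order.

2238, 2390, 2542, 70, 222, 374, 526, 678, 830, 982, 1134, 1286, 1438, 1590, 1742, 1894, 2046

Selection 1: 2238
Selection 2: 2238 + 152 = 2390
Selection 3: 2390 + 152 = 2542
Selection 4: 2542 + 152 = 2694 → 2694 − 2624 = 70
Selection 5: 70 + 152 = 222
Selection 6: 222 + 152 = 374
Selection 7: 374 + 152 = 526
Selection 8: 526 + 152 = 678
Selection 9: 678 + 152 = 830
Selection 10: 830 + 152 = 982
Selection 11: 982 + 152 = 1134
Selection 12: 1134 + 152 = 1286
Selection 13: 1286 + 152 = 1438
Selection 14: 1438 + 152 = 1590
Selection 15: 1590 + 152 = 1742
Selection 16: 1742 + 152 = 1894
Selection 17: 1894 + 152 = 2046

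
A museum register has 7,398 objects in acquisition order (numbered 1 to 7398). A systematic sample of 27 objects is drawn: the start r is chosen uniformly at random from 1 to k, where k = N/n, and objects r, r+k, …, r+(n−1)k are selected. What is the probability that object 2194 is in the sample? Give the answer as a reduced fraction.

1/274

k = 7398/27 = 274.
Object 2194 is selected iff r ≡ 2194 (mod 274); exactly one such r in {1,…,274}.
Inclusion probability = 1/274.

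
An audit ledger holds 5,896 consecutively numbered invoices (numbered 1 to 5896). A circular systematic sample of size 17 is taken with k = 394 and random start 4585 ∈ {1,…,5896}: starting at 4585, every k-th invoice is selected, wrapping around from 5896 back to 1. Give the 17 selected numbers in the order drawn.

4585, 4979, 5373, 5767, 265, 659, 1053, 1447, 1841, 2235, 2629, 3023, 3417, 3811, 4205, 4599, 4993

Selection 1: 4585
Selection 2: 4585 + 394 = 4979
Selection 3: 4979 + 394 = 5373
Selection 4: 5373 + 394 = 5767
Selection 5: 5767 + 394 = 6161 → 6161 − 5896 = 265
Selection 6: 265 + 394 = 659
Selection 7: 659 + 394 = 1053
Selection 8: 1053 + 394 = 1447
Selection 9: 1447 + 394 = 1841
Selection 10: 1841 + 394 = 2235
Selection 11: 2235 + 394 = 2629
Selection 12: 2629 + 394 = 3023
Selection 13: 3023 + 394 = 3417
Selection 14: 3417 + 394 = 3811
Selection 15: 3811 + 394 = 4205
Selection 16: 4205 + 394 = 4599
Selection 17: 4599 + 394 = 4993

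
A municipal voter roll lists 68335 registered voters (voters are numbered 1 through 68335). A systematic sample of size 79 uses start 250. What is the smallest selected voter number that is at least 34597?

34850

k = 68335/79 = 865
Steps past start: ⌈(34597 − 250)/865⌉ = ⌈34347/865⌉ = 40
Selected voter: 250 + 40×865 = 34850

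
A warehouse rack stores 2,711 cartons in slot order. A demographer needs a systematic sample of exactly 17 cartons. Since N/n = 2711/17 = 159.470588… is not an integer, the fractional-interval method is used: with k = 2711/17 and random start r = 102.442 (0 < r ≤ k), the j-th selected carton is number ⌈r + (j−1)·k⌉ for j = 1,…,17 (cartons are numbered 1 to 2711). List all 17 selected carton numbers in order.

j=1: r + 0k = 102.442 → ⌈·⌉ = 103
j=2: r + 1k = 261.912588… → ⌈·⌉ = 262
j=3: r + 2k = 421.383176… → ⌈·⌉ = 422
j=4: r + 3k = 580.853764… → ⌈·⌉ = 581
j=5: r + 4k = 740.324352… → ⌈·⌉ = 741
j=6: r + 5k = 899.794941… → ⌈·⌉ = 900
j=7: r + 6k = 1059.265529… → ⌈·⌉ = 1060
j=8: r + 7k = 1218.736117… → ⌈·⌉ = 1219
j=9: r + 8k = 1378.206705… → ⌈·⌉ = 1379
j=10: r + 9k = 1537.677294… → ⌈·⌉ = 1538
j=11: r + 10k = 1697.147882… → ⌈·⌉ = 1698
j=12: r + 11k = 1856.618470… → ⌈·⌉ = 1857
j=13: r + 12k = 2016.089058… → ⌈·⌉ = 2017
j=14: r + 13k = 2175.559647… → ⌈·⌉ = 2176
j=15: r + 14k = 2335.030235… → ⌈·⌉ = 2336
j=16: r + 15k = 2494.500823… → ⌈·⌉ = 2495
j=17: r + 16k = 2653.971411… → ⌈·⌉ = 2654

103, 262, 422, 581, 741, 900, 1060, 1219, 1379, 1538, 1698, 1857, 2017, 2176, 2336, 2495, 2654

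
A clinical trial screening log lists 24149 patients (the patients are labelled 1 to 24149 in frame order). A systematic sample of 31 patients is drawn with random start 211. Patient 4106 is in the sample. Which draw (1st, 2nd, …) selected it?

k = 24149/31 = 779
position = (4106 − 211)/779 + 1 = 3895/779 + 1 = 5 + 1 = 6

6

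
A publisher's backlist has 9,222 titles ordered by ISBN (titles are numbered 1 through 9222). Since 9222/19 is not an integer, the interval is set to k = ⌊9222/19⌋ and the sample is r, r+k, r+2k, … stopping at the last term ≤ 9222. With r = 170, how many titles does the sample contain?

k = ⌊9222/19⌋ = 485
Achieved size = ⌊(9222 − 170)/485⌋ + 1 = ⌊9052/485⌋ + 1 = 18 + 1 = 19
(last selection: 170 + 18×485 = 8900 ≤ 9222; next would be 9385 > 9222)

19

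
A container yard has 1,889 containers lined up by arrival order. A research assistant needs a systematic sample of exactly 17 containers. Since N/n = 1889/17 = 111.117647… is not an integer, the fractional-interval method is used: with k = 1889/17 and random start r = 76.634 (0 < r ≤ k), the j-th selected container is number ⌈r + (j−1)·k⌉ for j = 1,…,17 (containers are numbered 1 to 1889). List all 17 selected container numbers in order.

77, 188, 299, 410, 522, 633, 744, 855, 966, 1077, 1188, 1299, 1411, 1522, 1633, 1744, 1855

j=1: r + 0k = 76.634 → ⌈·⌉ = 77
j=2: r + 1k = 187.751647… → ⌈·⌉ = 188
j=3: r + 2k = 298.869294… → ⌈·⌉ = 299
j=4: r + 3k = 409.986941… → ⌈·⌉ = 410
j=5: r + 4k = 521.104588… → ⌈·⌉ = 522
j=6: r + 5k = 632.222235… → ⌈·⌉ = 633
j=7: r + 6k = 743.339882… → ⌈·⌉ = 744
j=8: r + 7k = 854.457529… → ⌈·⌉ = 855
j=9: r + 8k = 965.575176… → ⌈·⌉ = 966
j=10: r + 9k = 1076.692823… → ⌈·⌉ = 1077
j=11: r + 10k = 1187.810470… → ⌈·⌉ = 1188
j=12: r + 11k = 1298.928117… → ⌈·⌉ = 1299
j=13: r + 12k = 1410.045764… → ⌈·⌉ = 1411
j=14: r + 13k = 1521.163411… → ⌈·⌉ = 1522
j=15: r + 14k = 1632.281058… → ⌈·⌉ = 1633
j=16: r + 15k = 1743.398705… → ⌈·⌉ = 1744
j=17: r + 16k = 1854.516352… → ⌈·⌉ = 1855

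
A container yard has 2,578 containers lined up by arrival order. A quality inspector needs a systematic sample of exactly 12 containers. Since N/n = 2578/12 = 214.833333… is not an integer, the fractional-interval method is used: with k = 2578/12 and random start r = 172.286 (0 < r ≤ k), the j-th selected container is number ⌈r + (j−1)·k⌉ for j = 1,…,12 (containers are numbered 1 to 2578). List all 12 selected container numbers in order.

j=1: r + 0k = 172.286 → ⌈·⌉ = 173
j=2: r + 1k = 387.119333… → ⌈·⌉ = 388
j=3: r + 2k = 601.952666… → ⌈·⌉ = 602
j=4: r + 3k = 816.786 → ⌈·⌉ = 817
j=5: r + 4k = 1031.619333… → ⌈·⌉ = 1032
j=6: r + 5k = 1246.452666… → ⌈·⌉ = 1247
j=7: r + 6k = 1461.286 → ⌈·⌉ = 1462
j=8: r + 7k = 1676.119333… → ⌈·⌉ = 1677
j=9: r + 8k = 1890.952666… → ⌈·⌉ = 1891
j=10: r + 9k = 2105.786 → ⌈·⌉ = 2106
j=11: r + 10k = 2320.619333… → ⌈·⌉ = 2321
j=12: r + 11k = 2535.452666… → ⌈·⌉ = 2536

173, 388, 602, 817, 1032, 1247, 1462, 1677, 1891, 2106, 2321, 2536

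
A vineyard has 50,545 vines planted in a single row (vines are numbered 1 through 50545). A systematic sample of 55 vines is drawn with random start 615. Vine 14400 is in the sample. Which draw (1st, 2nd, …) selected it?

16

k = 50545/55 = 919
position = (14400 − 615)/919 + 1 = 13785/919 + 1 = 15 + 1 = 16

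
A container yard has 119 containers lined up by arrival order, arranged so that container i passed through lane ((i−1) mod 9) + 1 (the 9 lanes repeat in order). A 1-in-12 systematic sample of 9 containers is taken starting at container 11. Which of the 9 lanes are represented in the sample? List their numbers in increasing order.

Consecutive selections differ by k = 12, so their lane numbers differ by 12 mod 9 = 3.
gcd(12, 9) = 3, so the sample visits 9/3 = 3 distinct residues mod 9.
Start 11 is lane 2; the lanes hit are 2, 5, 8.

2, 5, 8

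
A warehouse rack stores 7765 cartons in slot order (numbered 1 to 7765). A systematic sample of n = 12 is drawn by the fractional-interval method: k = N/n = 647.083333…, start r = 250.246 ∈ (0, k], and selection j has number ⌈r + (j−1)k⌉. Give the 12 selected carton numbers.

j=1: r + 0k = 250.246 → ⌈·⌉ = 251
j=2: r + 1k = 897.329333… → ⌈·⌉ = 898
j=3: r + 2k = 1544.412666… → ⌈·⌉ = 1545
j=4: r + 3k = 2191.496 → ⌈·⌉ = 2192
j=5: r + 4k = 2838.579333… → ⌈·⌉ = 2839
j=6: r + 5k = 3485.662666… → ⌈·⌉ = 3486
j=7: r + 6k = 4132.746 → ⌈·⌉ = 4133
j=8: r + 7k = 4779.829333… → ⌈·⌉ = 4780
j=9: r + 8k = 5426.912666… → ⌈·⌉ = 5427
j=10: r + 9k = 6073.996 → ⌈·⌉ = 6074
j=11: r + 10k = 6721.079333… → ⌈·⌉ = 6722
j=12: r + 11k = 7368.162666… → ⌈·⌉ = 7369

251, 898, 1545, 2192, 2839, 3486, 4133, 4780, 5427, 6074, 6722, 7369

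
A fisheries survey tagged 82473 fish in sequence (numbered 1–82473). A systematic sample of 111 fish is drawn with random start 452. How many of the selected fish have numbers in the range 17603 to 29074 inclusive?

k = 82473/111 = 743
First selection ≥ 17603: 452 + ⌈(17603−452)/743⌉·743 = 452 + 24×743 = 18284
Last selection ≤ 29074: 452 + ⌊(29074−452)/743⌋·743 = 452 + 38×743 = 28686
Count = 38 − 24 + 1 = 15

15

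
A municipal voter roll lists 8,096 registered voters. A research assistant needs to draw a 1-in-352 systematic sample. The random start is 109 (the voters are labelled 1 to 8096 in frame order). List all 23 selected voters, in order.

voter 1: 109
voter 2: 109 + 352 = 461
voter 3: 461 + 352 = 813
voter 4: 813 + 352 = 1165
voter 5: 1165 + 352 = 1517
voter 6: 1517 + 352 = 1869
voter 7: 1869 + 352 = 2221
voter 8: 2221 + 352 = 2573
voter 9: 2573 + 352 = 2925
voter 10: 2925 + 352 = 3277
voter 11: 3277 + 352 = 3629
voter 12: 3629 + 352 = 3981
voter 13: 3981 + 352 = 4333
voter 14: 4333 + 352 = 4685
voter 15: 4685 + 352 = 5037
voter 16: 5037 + 352 = 5389
voter 17: 5389 + 352 = 5741
voter 18: 5741 + 352 = 6093
voter 19: 6093 + 352 = 6445
voter 20: 6445 + 352 = 6797
voter 21: 6797 + 352 = 7149
voter 22: 7149 + 352 = 7501
voter 23: 7501 + 352 = 7853

109, 461, 813, 1165, 1517, 1869, 2221, 2573, 2925, 3277, 3629, 3981, 4333, 4685, 5037, 5389, 5741, 6093, 6445, 6797, 7149, 7501, 7853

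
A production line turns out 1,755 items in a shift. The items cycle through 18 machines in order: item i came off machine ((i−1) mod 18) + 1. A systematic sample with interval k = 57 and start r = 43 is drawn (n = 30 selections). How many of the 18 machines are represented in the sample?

6

Consecutive selections differ by k = 57, so their machine numbers differ by 57 mod 18 = 3.
gcd(57, 18) = 3, so the sample visits 18/3 = 6 distinct residues mod 18.
Start 43 is machine 7; the machines hit are 1, 4, 7, 10, 13, 16.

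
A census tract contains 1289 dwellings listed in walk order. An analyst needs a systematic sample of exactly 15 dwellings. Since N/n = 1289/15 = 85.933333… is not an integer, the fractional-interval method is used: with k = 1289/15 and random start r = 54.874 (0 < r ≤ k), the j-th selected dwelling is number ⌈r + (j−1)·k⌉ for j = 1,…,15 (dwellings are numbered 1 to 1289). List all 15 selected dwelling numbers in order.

55, 141, 227, 313, 399, 485, 571, 657, 743, 829, 915, 1001, 1087, 1173, 1258

j=1: r + 0k = 54.874 → ⌈·⌉ = 55
j=2: r + 1k = 140.807333… → ⌈·⌉ = 141
j=3: r + 2k = 226.740666… → ⌈·⌉ = 227
j=4: r + 3k = 312.674 → ⌈·⌉ = 313
j=5: r + 4k = 398.607333… → ⌈·⌉ = 399
j=6: r + 5k = 484.540666… → ⌈·⌉ = 485
j=7: r + 6k = 570.474 → ⌈·⌉ = 571
j=8: r + 7k = 656.407333… → ⌈·⌉ = 657
j=9: r + 8k = 742.340666… → ⌈·⌉ = 743
j=10: r + 9k = 828.274 → ⌈·⌉ = 829
j=11: r + 10k = 914.207333… → ⌈·⌉ = 915
j=12: r + 11k = 1000.140666… → ⌈·⌉ = 1001
j=13: r + 12k = 1086.074 → ⌈·⌉ = 1087
j=14: r + 13k = 1172.007333… → ⌈·⌉ = 1173
j=15: r + 14k = 1257.940666… → ⌈·⌉ = 1258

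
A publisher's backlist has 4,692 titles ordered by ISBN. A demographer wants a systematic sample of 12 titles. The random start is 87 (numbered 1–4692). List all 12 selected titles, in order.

87, 478, 869, 1260, 1651, 2042, 2433, 2824, 3215, 3606, 3997, 4388

k = N/n = 4692/12 = 391
title 1: 87
title 2: 87 + 391 = 478
title 3: 478 + 391 = 869
title 4: 869 + 391 = 1260
title 5: 1260 + 391 = 1651
title 6: 1651 + 391 = 2042
title 7: 2042 + 391 = 2433
title 8: 2433 + 391 = 2824
title 9: 2824 + 391 = 3215
title 10: 3215 + 391 = 3606
title 11: 3606 + 391 = 3997
title 12: 3997 + 391 = 4388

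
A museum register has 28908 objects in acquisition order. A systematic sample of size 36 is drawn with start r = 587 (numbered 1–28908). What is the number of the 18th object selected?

k = 28908/36 = 803
18th selection = r + (18−1)·k = 587 + 17×803 = 587 + 13651 = 14238

14238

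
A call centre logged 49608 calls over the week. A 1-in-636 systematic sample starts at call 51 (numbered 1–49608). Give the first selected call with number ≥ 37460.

37575

k = 636
Steps past start: ⌈(37460 − 51)/636⌉ = ⌈37409/636⌉ = 59
Selected call: 51 + 59×636 = 37575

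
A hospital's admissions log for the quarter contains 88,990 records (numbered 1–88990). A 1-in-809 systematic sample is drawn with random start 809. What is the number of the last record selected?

88990

k = 809
110th selection = r + (110−1)·k = 809 + 109×809 = 809 + 88181 = 88990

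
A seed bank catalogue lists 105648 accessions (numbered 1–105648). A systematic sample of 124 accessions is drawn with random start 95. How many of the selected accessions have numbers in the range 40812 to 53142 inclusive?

k = 105648/124 = 852
First selection ≥ 40812: 95 + ⌈(40812−95)/852⌉·852 = 95 + 48×852 = 40991
Last selection ≤ 53142: 95 + ⌊(53142−95)/852⌋·852 = 95 + 62×852 = 52919
Count = 62 − 48 + 1 = 15

15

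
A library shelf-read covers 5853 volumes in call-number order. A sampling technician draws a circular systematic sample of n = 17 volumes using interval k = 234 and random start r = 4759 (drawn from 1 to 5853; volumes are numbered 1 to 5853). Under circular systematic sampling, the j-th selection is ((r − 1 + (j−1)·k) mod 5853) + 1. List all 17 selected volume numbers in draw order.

4759, 4993, 5227, 5461, 5695, 76, 310, 544, 778, 1012, 1246, 1480, 1714, 1948, 2182, 2416, 2650

Selection 1: 4759
Selection 2: 4759 + 234 = 4993
Selection 3: 4993 + 234 = 5227
Selection 4: 5227 + 234 = 5461
Selection 5: 5461 + 234 = 5695
Selection 6: 5695 + 234 = 5929 → 5929 − 5853 = 76
Selection 7: 76 + 234 = 310
Selection 8: 310 + 234 = 544
Selection 9: 544 + 234 = 778
Selection 10: 778 + 234 = 1012
Selection 11: 1012 + 234 = 1246
Selection 12: 1246 + 234 = 1480
Selection 13: 1480 + 234 = 1714
Selection 14: 1714 + 234 = 1948
Selection 15: 1948 + 234 = 2182
Selection 16: 2182 + 234 = 2416
Selection 17: 2416 + 234 = 2650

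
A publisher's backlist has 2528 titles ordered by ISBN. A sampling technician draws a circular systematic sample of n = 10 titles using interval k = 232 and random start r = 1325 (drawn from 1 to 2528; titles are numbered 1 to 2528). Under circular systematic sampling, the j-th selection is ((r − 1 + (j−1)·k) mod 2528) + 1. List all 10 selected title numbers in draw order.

Selection 1: 1325
Selection 2: 1325 + 232 = 1557
Selection 3: 1557 + 232 = 1789
Selection 4: 1789 + 232 = 2021
Selection 5: 2021 + 232 = 2253
Selection 6: 2253 + 232 = 2485
Selection 7: 2485 + 232 = 2717 → 2717 − 2528 = 189
Selection 8: 189 + 232 = 421
Selection 9: 421 + 232 = 653
Selection 10: 653 + 232 = 885

1325, 1557, 1789, 2021, 2253, 2485, 189, 421, 653, 885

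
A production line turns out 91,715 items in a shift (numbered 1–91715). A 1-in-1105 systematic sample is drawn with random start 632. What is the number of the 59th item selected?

k = 1105
59th selection = r + (59−1)·k = 632 + 58×1105 = 632 + 64090 = 64722

64722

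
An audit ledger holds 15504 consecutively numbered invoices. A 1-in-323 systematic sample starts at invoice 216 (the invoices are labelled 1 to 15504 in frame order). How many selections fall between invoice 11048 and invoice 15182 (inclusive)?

13

k = 323
First selection ≥ 11048: 216 + ⌈(11048−216)/323⌉·323 = 216 + 34×323 = 11198
Last selection ≤ 15182: 216 + ⌊(15182−216)/323⌋·323 = 216 + 46×323 = 15074
Count = 46 − 34 + 1 = 13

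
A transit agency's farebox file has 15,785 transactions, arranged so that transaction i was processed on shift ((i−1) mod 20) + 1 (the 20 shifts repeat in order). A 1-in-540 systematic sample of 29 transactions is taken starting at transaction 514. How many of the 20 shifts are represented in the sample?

Consecutive selections differ by k = 540, so their shift numbers differ by 540 mod 20 = 0.
gcd(540, 20) = 20, so the sample visits 20/20 = 1 distinct residues mod 20.
Start 514 is shift 14; the shifts hit are 14.

1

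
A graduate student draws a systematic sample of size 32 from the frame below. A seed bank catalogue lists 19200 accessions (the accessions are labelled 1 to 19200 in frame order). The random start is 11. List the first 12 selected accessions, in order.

11, 611, 1211, 1811, 2411, 3011, 3611, 4211, 4811, 5411, 6011, 6611

k = N/n = 19200/32 = 600
accession 1: 11
accession 2: 11 + 600 = 611
accession 3: 611 + 600 = 1211
accession 4: 1211 + 600 = 1811
accession 5: 1811 + 600 = 2411
accession 6: 2411 + 600 = 3011
accession 7: 3011 + 600 = 3611
accession 8: 3611 + 600 = 4211
accession 9: 4211 + 600 = 4811
accession 10: 4811 + 600 = 5411
accession 11: 5411 + 600 = 6011
accession 12: 6011 + 600 = 6611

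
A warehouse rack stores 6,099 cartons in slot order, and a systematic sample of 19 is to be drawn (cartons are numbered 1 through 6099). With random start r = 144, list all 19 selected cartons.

k = N/n = 6099/19 = 321
carton 1: 144
carton 2: 144 + 321 = 465
carton 3: 465 + 321 = 786
carton 4: 786 + 321 = 1107
carton 5: 1107 + 321 = 1428
carton 6: 1428 + 321 = 1749
carton 7: 1749 + 321 = 2070
carton 8: 2070 + 321 = 2391
carton 9: 2391 + 321 = 2712
carton 10: 2712 + 321 = 3033
carton 11: 3033 + 321 = 3354
carton 12: 3354 + 321 = 3675
carton 13: 3675 + 321 = 3996
carton 14: 3996 + 321 = 4317
carton 15: 4317 + 321 = 4638
carton 16: 4638 + 321 = 4959
carton 17: 4959 + 321 = 5280
carton 18: 5280 + 321 = 5601
carton 19: 5601 + 321 = 5922

144, 465, 786, 1107, 1428, 1749, 2070, 2391, 2712, 3033, 3354, 3675, 3996, 4317, 4638, 4959, 5280, 5601, 5922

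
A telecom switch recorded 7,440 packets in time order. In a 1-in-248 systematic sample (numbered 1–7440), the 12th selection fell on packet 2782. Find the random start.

k = 248
r = 2782 − (12−1)×248 = 2782 − 2728 = 54

54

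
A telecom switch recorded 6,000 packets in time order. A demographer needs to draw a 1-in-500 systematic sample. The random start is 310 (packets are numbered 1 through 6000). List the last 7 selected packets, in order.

6th selection = 310 + 5×500 = 2810
7th: 2810 + 500 = 3310
8th: 3310 + 500 = 3810
9th: 3810 + 500 = 4310
10th: 4310 + 500 = 4810
11th: 4810 + 500 = 5310
12th: 5310 + 500 = 5810

2810, 3310, 3810, 4310, 4810, 5310, 5810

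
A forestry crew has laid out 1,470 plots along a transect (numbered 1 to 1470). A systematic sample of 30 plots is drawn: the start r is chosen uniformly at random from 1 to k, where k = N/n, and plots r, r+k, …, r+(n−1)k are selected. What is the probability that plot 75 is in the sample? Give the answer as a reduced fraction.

k = 1470/30 = 49.
Plot 75 is selected iff r ≡ 75 (mod 49); exactly one such r in {1,…,49}.
Inclusion probability = 1/49.

1/49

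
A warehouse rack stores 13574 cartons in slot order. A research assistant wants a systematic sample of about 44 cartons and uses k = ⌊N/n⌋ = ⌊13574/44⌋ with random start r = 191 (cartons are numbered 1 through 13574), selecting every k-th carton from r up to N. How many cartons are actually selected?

k = ⌊13574/44⌋ = 308
Achieved size = ⌊(13574 − 191)/308⌋ + 1 = ⌊13383/308⌋ + 1 = 43 + 1 = 44
(last selection: 191 + 43×308 = 13435 ≤ 13574; next would be 13743 > 13574)

44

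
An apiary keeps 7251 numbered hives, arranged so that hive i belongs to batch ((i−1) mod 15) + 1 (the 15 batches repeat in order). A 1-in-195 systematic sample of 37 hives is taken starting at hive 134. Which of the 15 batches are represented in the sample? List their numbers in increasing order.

14

Consecutive selections differ by k = 195, so their batch numbers differ by 195 mod 15 = 0.
gcd(195, 15) = 15, so the sample visits 15/15 = 1 distinct residues mod 15.
Start 134 is batch 14; the batches hit are 14.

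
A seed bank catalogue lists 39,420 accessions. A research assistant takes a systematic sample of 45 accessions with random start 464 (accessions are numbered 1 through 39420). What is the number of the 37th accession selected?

32000

k = 39420/45 = 876
37th selection = r + (37−1)·k = 464 + 36×876 = 464 + 31536 = 32000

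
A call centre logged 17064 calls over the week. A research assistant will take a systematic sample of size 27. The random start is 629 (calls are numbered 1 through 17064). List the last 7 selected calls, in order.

k = N/n = 17064/27 = 632
21st selection = 629 + 20×632 = 13269
22nd: 13269 + 632 = 13901
23rd: 13901 + 632 = 14533
24th: 14533 + 632 = 15165
25th: 15165 + 632 = 15797
26th: 15797 + 632 = 16429
27th: 16429 + 632 = 17061

13269, 13901, 14533, 15165, 15797, 16429, 17061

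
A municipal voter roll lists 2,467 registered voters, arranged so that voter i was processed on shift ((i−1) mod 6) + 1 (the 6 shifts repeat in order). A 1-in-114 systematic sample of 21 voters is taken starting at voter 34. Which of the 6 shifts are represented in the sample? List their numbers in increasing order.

Consecutive selections differ by k = 114, so their shift numbers differ by 114 mod 6 = 0.
gcd(114, 6) = 6, so the sample visits 6/6 = 1 distinct residues mod 6.
Start 34 is shift 4; the shifts hit are 4.

4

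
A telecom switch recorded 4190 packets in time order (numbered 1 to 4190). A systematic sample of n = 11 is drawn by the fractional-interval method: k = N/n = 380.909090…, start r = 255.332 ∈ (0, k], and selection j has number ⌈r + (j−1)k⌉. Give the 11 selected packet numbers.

256, 637, 1018, 1399, 1779, 2160, 2541, 2922, 3303, 3684, 4065

j=1: r + 0k = 255.332 → ⌈·⌉ = 256
j=2: r + 1k = 636.241090… → ⌈·⌉ = 637
j=3: r + 2k = 1017.150181… → ⌈·⌉ = 1018
j=4: r + 3k = 1398.059272… → ⌈·⌉ = 1399
j=5: r + 4k = 1778.968363… → ⌈·⌉ = 1779
j=6: r + 5k = 2159.877454… → ⌈·⌉ = 2160
j=7: r + 6k = 2540.786545… → ⌈·⌉ = 2541
j=8: r + 7k = 2921.695636… → ⌈·⌉ = 2922
j=9: r + 8k = 3302.604727… → ⌈·⌉ = 3303
j=10: r + 9k = 3683.513818… → ⌈·⌉ = 3684
j=11: r + 10k = 4064.422909… → ⌈·⌉ = 4065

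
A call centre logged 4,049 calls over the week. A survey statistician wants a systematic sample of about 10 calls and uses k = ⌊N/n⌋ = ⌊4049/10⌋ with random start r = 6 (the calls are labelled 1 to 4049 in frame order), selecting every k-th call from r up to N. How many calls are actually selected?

11

k = ⌊4049/10⌋ = 404
Achieved size = ⌊(4049 − 6)/404⌋ + 1 = ⌊4043/404⌋ + 1 = 10 + 1 = 11
(last selection: 6 + 10×404 = 4046 ≤ 4049; next would be 4450 > 4049)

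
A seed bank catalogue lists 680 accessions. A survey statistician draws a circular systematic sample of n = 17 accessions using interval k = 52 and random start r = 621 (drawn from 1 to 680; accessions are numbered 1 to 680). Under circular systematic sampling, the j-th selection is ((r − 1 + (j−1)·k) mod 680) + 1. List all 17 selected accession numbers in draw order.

621, 673, 45, 97, 149, 201, 253, 305, 357, 409, 461, 513, 565, 617, 669, 41, 93

Selection 1: 621
Selection 2: 621 + 52 = 673
Selection 3: 673 + 52 = 725 → 725 − 680 = 45
Selection 4: 45 + 52 = 97
Selection 5: 97 + 52 = 149
Selection 6: 149 + 52 = 201
Selection 7: 201 + 52 = 253
Selection 8: 253 + 52 = 305
Selection 9: 305 + 52 = 357
Selection 10: 357 + 52 = 409
Selection 11: 409 + 52 = 461
Selection 12: 461 + 52 = 513
Selection 13: 513 + 52 = 565
Selection 14: 565 + 52 = 617
Selection 15: 617 + 52 = 669
Selection 16: 669 + 52 = 721 → 721 − 680 = 41
Selection 17: 41 + 52 = 93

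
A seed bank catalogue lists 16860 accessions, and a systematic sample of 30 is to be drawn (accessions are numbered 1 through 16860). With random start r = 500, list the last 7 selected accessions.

k = N/n = 16860/30 = 562
24th selection = 500 + 23×562 = 13426
25th: 13426 + 562 = 13988
26th: 13988 + 562 = 14550
27th: 14550 + 562 = 15112
28th: 15112 + 562 = 15674
29th: 15674 + 562 = 16236
30th: 16236 + 562 = 16798

13426, 13988, 14550, 15112, 15674, 16236, 16798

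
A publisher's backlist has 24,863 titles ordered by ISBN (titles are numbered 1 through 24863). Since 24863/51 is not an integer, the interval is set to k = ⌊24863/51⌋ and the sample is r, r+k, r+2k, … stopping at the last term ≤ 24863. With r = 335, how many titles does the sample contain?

51

k = ⌊24863/51⌋ = 487
Achieved size = ⌊(24863 − 335)/487⌋ + 1 = ⌊24528/487⌋ + 1 = 50 + 1 = 51
(last selection: 335 + 50×487 = 24685 ≤ 24863; next would be 25172 > 24863)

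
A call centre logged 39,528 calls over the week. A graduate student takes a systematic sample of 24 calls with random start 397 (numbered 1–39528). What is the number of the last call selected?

k = 39528/24 = 1647
24th selection = r + (24−1)·k = 397 + 23×1647 = 397 + 37881 = 38278

38278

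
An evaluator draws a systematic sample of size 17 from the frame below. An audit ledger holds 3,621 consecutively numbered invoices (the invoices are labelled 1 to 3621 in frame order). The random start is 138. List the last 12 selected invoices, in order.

k = N/n = 3621/17 = 213
6th selection = 138 + 5×213 = 1203
7th: 1203 + 213 = 1416
8th: 1416 + 213 = 1629
9th: 1629 + 213 = 1842
10th: 1842 + 213 = 2055
11th: 2055 + 213 = 2268
12th: 2268 + 213 = 2481
13th: 2481 + 213 = 2694
14th: 2694 + 213 = 2907
15th: 2907 + 213 = 3120
16th: 3120 + 213 = 3333
17th: 3333 + 213 = 3546

1203, 1416, 1629, 1842, 2055, 2268, 2481, 2694, 2907, 3120, 3333, 3546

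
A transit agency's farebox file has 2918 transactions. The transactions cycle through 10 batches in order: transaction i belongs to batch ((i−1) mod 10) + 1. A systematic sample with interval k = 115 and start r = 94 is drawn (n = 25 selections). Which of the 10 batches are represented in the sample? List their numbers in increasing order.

4, 9

Consecutive selections differ by k = 115, so their batch numbers differ by 115 mod 10 = 5.
gcd(115, 10) = 5, so the sample visits 10/5 = 2 distinct residues mod 10.
Start 94 is batch 4; the batches hit are 4, 9.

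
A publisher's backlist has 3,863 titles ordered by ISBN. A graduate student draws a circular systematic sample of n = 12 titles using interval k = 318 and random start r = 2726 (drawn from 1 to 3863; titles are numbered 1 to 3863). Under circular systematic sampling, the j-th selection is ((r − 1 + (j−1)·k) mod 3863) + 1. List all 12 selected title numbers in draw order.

2726, 3044, 3362, 3680, 135, 453, 771, 1089, 1407, 1725, 2043, 2361

Selection 1: 2726
Selection 2: 2726 + 318 = 3044
Selection 3: 3044 + 318 = 3362
Selection 4: 3362 + 318 = 3680
Selection 5: 3680 + 318 = 3998 → 3998 − 3863 = 135
Selection 6: 135 + 318 = 453
Selection 7: 453 + 318 = 771
Selection 8: 771 + 318 = 1089
Selection 9: 1089 + 318 = 1407
Selection 10: 1407 + 318 = 1725
Selection 11: 1725 + 318 = 2043
Selection 12: 2043 + 318 = 2361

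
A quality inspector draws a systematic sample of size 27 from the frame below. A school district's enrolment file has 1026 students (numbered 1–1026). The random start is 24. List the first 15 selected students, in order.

24, 62, 100, 138, 176, 214, 252, 290, 328, 366, 404, 442, 480, 518, 556

k = N/n = 1026/27 = 38
student 1: 24
student 2: 24 + 38 = 62
student 3: 62 + 38 = 100
student 4: 100 + 38 = 138
student 5: 138 + 38 = 176
student 6: 176 + 38 = 214
student 7: 214 + 38 = 252
student 8: 252 + 38 = 290
student 9: 290 + 38 = 328
student 10: 328 + 38 = 366
student 11: 366 + 38 = 404
student 12: 404 + 38 = 442
student 13: 442 + 38 = 480
student 14: 480 + 38 = 518
student 15: 518 + 38 = 556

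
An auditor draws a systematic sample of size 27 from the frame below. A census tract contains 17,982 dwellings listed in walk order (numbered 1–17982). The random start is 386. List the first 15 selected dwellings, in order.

386, 1052, 1718, 2384, 3050, 3716, 4382, 5048, 5714, 6380, 7046, 7712, 8378, 9044, 9710

k = N/n = 17982/27 = 666
dwelling 1: 386
dwelling 2: 386 + 666 = 1052
dwelling 3: 1052 + 666 = 1718
dwelling 4: 1718 + 666 = 2384
dwelling 5: 2384 + 666 = 3050
dwelling 6: 3050 + 666 = 3716
dwelling 7: 3716 + 666 = 4382
dwelling 8: 4382 + 666 = 5048
dwelling 9: 5048 + 666 = 5714
dwelling 10: 5714 + 666 = 6380
dwelling 11: 6380 + 666 = 7046
dwelling 12: 7046 + 666 = 7712
dwelling 13: 7712 + 666 = 8378
dwelling 14: 8378 + 666 = 9044
dwelling 15: 9044 + 666 = 9710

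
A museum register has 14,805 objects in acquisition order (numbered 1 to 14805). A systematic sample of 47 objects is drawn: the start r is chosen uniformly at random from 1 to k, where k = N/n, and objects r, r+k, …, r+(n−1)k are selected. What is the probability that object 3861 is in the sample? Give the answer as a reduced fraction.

1/315

k = 14805/47 = 315.
Object 3861 is selected iff r ≡ 3861 (mod 315); exactly one such r in {1,…,315}.
Inclusion probability = 1/315.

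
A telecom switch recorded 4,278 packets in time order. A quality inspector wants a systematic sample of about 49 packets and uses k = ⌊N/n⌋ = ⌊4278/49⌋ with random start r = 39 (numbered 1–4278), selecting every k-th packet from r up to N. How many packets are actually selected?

49

k = ⌊4278/49⌋ = 87
Achieved size = ⌊(4278 − 39)/87⌋ + 1 = ⌊4239/87⌋ + 1 = 48 + 1 = 49
(last selection: 39 + 48×87 = 4215 ≤ 4278; next would be 4302 > 4278)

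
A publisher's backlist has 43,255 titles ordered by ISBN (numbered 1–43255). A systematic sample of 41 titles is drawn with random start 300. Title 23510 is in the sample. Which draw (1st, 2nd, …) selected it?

23

k = 43255/41 = 1055
position = (23510 − 300)/1055 + 1 = 23210/1055 + 1 = 22 + 1 = 23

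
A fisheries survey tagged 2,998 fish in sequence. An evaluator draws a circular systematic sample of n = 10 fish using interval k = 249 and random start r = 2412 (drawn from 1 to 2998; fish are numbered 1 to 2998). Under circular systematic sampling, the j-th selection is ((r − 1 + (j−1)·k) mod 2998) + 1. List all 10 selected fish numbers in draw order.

2412, 2661, 2910, 161, 410, 659, 908, 1157, 1406, 1655

Selection 1: 2412
Selection 2: 2412 + 249 = 2661
Selection 3: 2661 + 249 = 2910
Selection 4: 2910 + 249 = 3159 → 3159 − 2998 = 161
Selection 5: 161 + 249 = 410
Selection 6: 410 + 249 = 659
Selection 7: 659 + 249 = 908
Selection 8: 908 + 249 = 1157
Selection 9: 1157 + 249 = 1406
Selection 10: 1406 + 249 = 1655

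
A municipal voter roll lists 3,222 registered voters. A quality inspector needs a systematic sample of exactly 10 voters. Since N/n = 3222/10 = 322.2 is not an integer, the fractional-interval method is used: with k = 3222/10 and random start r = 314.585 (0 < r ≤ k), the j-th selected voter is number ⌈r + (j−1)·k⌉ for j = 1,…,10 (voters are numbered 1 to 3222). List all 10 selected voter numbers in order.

315, 637, 959, 1282, 1604, 1926, 2248, 2570, 2893, 3215

j=1: r + 0k = 314.585 → ⌈·⌉ = 315
j=2: r + 1k = 636.785 → ⌈·⌉ = 637
j=3: r + 2k = 958.985 → ⌈·⌉ = 959
j=4: r + 3k = 1281.185 → ⌈·⌉ = 1282
j=5: r + 4k = 1603.385 → ⌈·⌉ = 1604
j=6: r + 5k = 1925.585 → ⌈·⌉ = 1926
j=7: r + 6k = 2247.785 → ⌈·⌉ = 2248
j=8: r + 7k = 2569.985 → ⌈·⌉ = 2570
j=9: r + 8k = 2892.185 → ⌈·⌉ = 2893
j=10: r + 9k = 3214.385 → ⌈·⌉ = 3215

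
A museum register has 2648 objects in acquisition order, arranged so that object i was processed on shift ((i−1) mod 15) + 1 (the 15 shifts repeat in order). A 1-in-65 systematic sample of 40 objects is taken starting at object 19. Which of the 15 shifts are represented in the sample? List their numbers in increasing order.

Consecutive selections differ by k = 65, so their shift numbers differ by 65 mod 15 = 5.
gcd(65, 15) = 5, so the sample visits 15/5 = 3 distinct residues mod 15.
Start 19 is shift 4; the shifts hit are 4, 9, 14.

4, 9, 14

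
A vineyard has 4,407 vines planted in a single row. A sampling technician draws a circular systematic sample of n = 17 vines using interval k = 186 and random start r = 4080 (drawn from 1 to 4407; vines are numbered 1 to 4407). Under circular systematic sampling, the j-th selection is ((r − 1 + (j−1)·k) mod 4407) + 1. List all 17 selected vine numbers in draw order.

4080, 4266, 45, 231, 417, 603, 789, 975, 1161, 1347, 1533, 1719, 1905, 2091, 2277, 2463, 2649

Selection 1: 4080
Selection 2: 4080 + 186 = 4266
Selection 3: 4266 + 186 = 4452 → 4452 − 4407 = 45
Selection 4: 45 + 186 = 231
Selection 5: 231 + 186 = 417
Selection 6: 417 + 186 = 603
Selection 7: 603 + 186 = 789
Selection 8: 789 + 186 = 975
Selection 9: 975 + 186 = 1161
Selection 10: 1161 + 186 = 1347
Selection 11: 1347 + 186 = 1533
Selection 12: 1533 + 186 = 1719
Selection 13: 1719 + 186 = 1905
Selection 14: 1905 + 186 = 2091
Selection 15: 2091 + 186 = 2277
Selection 16: 2277 + 186 = 2463
Selection 17: 2463 + 186 = 2649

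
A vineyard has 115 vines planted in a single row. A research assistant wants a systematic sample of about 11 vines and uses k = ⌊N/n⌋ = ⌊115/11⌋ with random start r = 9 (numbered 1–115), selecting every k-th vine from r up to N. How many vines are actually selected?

11

k = ⌊115/11⌋ = 10
Achieved size = ⌊(115 − 9)/10⌋ + 1 = ⌊106/10⌋ + 1 = 10 + 1 = 11
(last selection: 9 + 10×10 = 109 ≤ 115; next would be 119 > 115)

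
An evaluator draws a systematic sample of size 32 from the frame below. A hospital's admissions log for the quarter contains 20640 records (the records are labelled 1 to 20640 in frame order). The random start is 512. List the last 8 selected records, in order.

15992, 16637, 17282, 17927, 18572, 19217, 19862, 20507

k = N/n = 20640/32 = 645
25th selection = 512 + 24×645 = 15992
26th: 15992 + 645 = 16637
27th: 16637 + 645 = 17282
28th: 17282 + 645 = 17927
29th: 17927 + 645 = 18572
30th: 18572 + 645 = 19217
31st: 19217 + 645 = 19862
32nd: 19862 + 645 = 20507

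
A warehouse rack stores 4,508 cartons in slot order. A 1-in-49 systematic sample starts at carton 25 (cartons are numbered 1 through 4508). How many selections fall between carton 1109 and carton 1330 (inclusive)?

k = 49
First selection ≥ 1109: 25 + ⌈(1109−25)/49⌉·49 = 25 + 23×49 = 1152
Last selection ≤ 1330: 25 + ⌊(1330−25)/49⌋·49 = 25 + 26×49 = 1299
Count = 26 − 23 + 1 = 4

4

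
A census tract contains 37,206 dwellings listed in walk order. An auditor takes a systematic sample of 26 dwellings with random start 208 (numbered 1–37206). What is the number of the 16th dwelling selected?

k = 37206/26 = 1431
16th selection = r + (16−1)·k = 208 + 15×1431 = 208 + 21465 = 21673

21673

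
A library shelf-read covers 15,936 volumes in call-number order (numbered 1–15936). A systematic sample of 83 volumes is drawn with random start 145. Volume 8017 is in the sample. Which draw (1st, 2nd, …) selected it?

42

k = 15936/83 = 192
position = (8017 − 145)/192 + 1 = 7872/192 + 1 = 41 + 1 = 42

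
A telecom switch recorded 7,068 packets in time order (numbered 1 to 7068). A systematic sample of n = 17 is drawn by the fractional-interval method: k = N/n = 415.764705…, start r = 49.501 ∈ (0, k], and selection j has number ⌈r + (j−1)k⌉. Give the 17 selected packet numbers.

50, 466, 882, 1297, 1713, 2129, 2545, 2960, 3376, 3792, 4208, 4623, 5039, 5455, 5871, 6286, 6702

j=1: r + 0k = 49.501 → ⌈·⌉ = 50
j=2: r + 1k = 465.265705… → ⌈·⌉ = 466
j=3: r + 2k = 881.030411… → ⌈·⌉ = 882
j=4: r + 3k = 1296.795117… → ⌈·⌉ = 1297
j=5: r + 4k = 1712.559823… → ⌈·⌉ = 1713
j=6: r + 5k = 2128.324529… → ⌈·⌉ = 2129
j=7: r + 6k = 2544.089235… → ⌈·⌉ = 2545
j=8: r + 7k = 2959.853941… → ⌈·⌉ = 2960
j=9: r + 8k = 3375.618647… → ⌈·⌉ = 3376
j=10: r + 9k = 3791.383352… → ⌈·⌉ = 3792
j=11: r + 10k = 4207.148058… → ⌈·⌉ = 4208
j=12: r + 11k = 4622.912764… → ⌈·⌉ = 4623
j=13: r + 12k = 5038.677470… → ⌈·⌉ = 5039
j=14: r + 13k = 5454.442176… → ⌈·⌉ = 5455
j=15: r + 14k = 5870.206882… → ⌈·⌉ = 5871
j=16: r + 15k = 6285.971588… → ⌈·⌉ = 6286
j=17: r + 16k = 6701.736294… → ⌈·⌉ = 6702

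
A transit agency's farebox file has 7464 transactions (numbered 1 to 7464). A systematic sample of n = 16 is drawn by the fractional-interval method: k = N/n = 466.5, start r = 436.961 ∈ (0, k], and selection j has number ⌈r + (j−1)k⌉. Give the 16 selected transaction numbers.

j=1: r + 0k = 436.961 → ⌈·⌉ = 437
j=2: r + 1k = 903.461 → ⌈·⌉ = 904
j=3: r + 2k = 1369.961 → ⌈·⌉ = 1370
j=4: r + 3k = 1836.461 → ⌈·⌉ = 1837
j=5: r + 4k = 2302.961 → ⌈·⌉ = 2303
j=6: r + 5k = 2769.461 → ⌈·⌉ = 2770
j=7: r + 6k = 3235.961 → ⌈·⌉ = 3236
j=8: r + 7k = 3702.461 → ⌈·⌉ = 3703
j=9: r + 8k = 4168.961 → ⌈·⌉ = 4169
j=10: r + 9k = 4635.461 → ⌈·⌉ = 4636
j=11: r + 10k = 5101.961 → ⌈·⌉ = 5102
j=12: r + 11k = 5568.461 → ⌈·⌉ = 5569
j=13: r + 12k = 6034.961 → ⌈·⌉ = 6035
j=14: r + 13k = 6501.461 → ⌈·⌉ = 6502
j=15: r + 14k = 6967.961 → ⌈·⌉ = 6968
j=16: r + 15k = 7434.461 → ⌈·⌉ = 7435

437, 904, 1370, 1837, 2303, 2770, 3236, 3703, 4169, 4636, 5102, 5569, 6035, 6502, 6968, 7435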